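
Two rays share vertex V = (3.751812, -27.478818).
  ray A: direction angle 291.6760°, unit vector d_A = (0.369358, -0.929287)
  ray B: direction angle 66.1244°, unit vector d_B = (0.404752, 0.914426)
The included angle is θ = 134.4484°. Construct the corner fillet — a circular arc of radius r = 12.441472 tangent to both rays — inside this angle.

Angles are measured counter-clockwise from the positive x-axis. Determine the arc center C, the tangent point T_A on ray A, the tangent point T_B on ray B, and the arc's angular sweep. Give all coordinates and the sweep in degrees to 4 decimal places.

bisector direction at 358.9002° = (0.999816,-0.019194)
center distance |VC| = r/sin(θ/2) = 12.441472/sin(67.2242°) = 13.493613
C = V + |VC|·bis = (17.2429,-27.7378)
T_A = V + ((C−V)·d_A)·d_A = V + 5.2237·d_A = (5.6812,-32.3332)
T_B = V + ((C−V)·d_B)·d_B = V + 5.2237·d_B = (5.8661,-22.7021)
sweep = 180° − θ = 45.5516°

center=(17.2429,-27.7378) T_A=(5.6812,-32.3332) T_B=(5.8661,-22.7021) sweep=45.5516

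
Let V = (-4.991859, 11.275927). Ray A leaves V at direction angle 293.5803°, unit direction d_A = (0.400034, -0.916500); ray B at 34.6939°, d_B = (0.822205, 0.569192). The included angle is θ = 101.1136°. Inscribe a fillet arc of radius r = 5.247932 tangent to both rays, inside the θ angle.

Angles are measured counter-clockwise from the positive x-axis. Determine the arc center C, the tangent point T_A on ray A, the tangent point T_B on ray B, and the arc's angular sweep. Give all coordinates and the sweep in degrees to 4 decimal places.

center=(1.5450,9.4184) T_A=(-3.2648,7.3191) T_B=(-1.4421,13.7333) sweep=78.8864

bisector direction at 344.1371° = (0.961919,-0.273336)
center distance |VC| = r/sin(θ/2) = 5.247932/sin(50.5568°) = 6.795597
C = V + |VC|·bis = (1.5450,9.4184)
T_A = V + ((C−V)·d_A)·d_A = V + 4.3173·d_A = (-3.2648,7.3191)
T_B = V + ((C−V)·d_B)·d_B = V + 4.3173·d_B = (-1.4421,13.7333)
sweep = 180° − θ = 78.8864°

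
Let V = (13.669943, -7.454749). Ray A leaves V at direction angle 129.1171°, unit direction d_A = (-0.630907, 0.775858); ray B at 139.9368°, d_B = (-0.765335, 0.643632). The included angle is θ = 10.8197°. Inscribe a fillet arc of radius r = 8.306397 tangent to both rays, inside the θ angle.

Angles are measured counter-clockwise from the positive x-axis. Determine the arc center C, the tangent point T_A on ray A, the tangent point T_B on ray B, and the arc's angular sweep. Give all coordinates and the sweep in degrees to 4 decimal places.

center=(-48.1125,55.3564) T_A=(-41.6679,60.5970) T_B=(-53.4588,48.9992) sweep=169.1803

bisector direction at 134.5269° = (-0.701245,0.712921)
center distance |VC| = r/sin(θ/2) = 8.306397/sin(5.4098°) = 88.103991
C = V + |VC|·bis = (-48.1125,55.3564)
T_A = V + ((C−V)·d_A)·d_A = V + 87.7116·d_A = (-41.6679,60.5970)
T_B = V + ((C−V)·d_B)·d_B = V + 87.7116·d_B = (-53.4588,48.9992)
sweep = 180° − θ = 169.1803°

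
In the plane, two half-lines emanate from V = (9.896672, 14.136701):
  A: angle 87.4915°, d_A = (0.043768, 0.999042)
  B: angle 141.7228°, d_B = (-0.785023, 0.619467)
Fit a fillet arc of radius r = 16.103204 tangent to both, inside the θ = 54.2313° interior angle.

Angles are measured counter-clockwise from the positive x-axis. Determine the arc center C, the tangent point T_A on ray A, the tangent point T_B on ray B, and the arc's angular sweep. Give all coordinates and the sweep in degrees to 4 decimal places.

bisector direction at 114.6072° = (-0.416394,0.909184)
center distance |VC| = r/sin(θ/2) = 16.103204/sin(27.1156°) = 35.330466
C = V + |VC|·bis = (-4.8147,46.2586)
T_A = V + ((C−V)·d_A)·d_A = V + 31.4472·d_A = (11.2730,45.5538)
T_B = V + ((C−V)·d_B)·d_B = V + 31.4472·d_B = (-14.7901,33.6172)
sweep = 180° − θ = 125.7687°

center=(-4.8147,46.2586) T_A=(11.2730,45.5538) T_B=(-14.7901,33.6172) sweep=125.7687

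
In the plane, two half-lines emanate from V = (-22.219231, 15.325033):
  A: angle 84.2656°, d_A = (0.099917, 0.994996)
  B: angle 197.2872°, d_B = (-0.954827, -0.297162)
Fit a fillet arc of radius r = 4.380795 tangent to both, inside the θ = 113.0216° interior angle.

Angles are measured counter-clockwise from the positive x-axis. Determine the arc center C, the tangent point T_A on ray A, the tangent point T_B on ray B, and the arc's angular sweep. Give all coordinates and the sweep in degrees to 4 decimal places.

bisector direction at 140.7764° = (-0.774684,0.632348)
center distance |VC| = r/sin(θ/2) = 4.380795/sin(56.5108°) = 5.252816
C = V + |VC|·bis = (-26.2885,18.6466)
T_A = V + ((C−V)·d_A)·d_A = V + 2.8984·d_A = (-21.9296,18.2089)
T_B = V + ((C−V)·d_B)·d_B = V + 2.8984·d_B = (-24.9867,14.4637)
sweep = 180° − θ = 66.9784°

center=(-26.2885,18.6466) T_A=(-21.9296,18.2089) T_B=(-24.9867,14.4637) sweep=66.9784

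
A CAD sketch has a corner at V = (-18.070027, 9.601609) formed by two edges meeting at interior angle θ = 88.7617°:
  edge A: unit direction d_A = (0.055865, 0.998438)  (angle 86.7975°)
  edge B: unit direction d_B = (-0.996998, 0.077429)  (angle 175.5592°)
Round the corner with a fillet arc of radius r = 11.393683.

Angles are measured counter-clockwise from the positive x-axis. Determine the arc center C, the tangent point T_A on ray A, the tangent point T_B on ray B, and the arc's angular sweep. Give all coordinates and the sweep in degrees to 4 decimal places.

center=(-28.7955,21.8626) T_A=(-17.4196,21.2261) T_B=(-29.6777,10.5031) sweep=91.2383

bisector direction at 131.1783° = (-0.658405,0.752664)
center distance |VC| = r/sin(θ/2) = 11.393683/sin(44.3809°) = 16.290083
C = V + |VC|·bis = (-28.7955,21.8626)
T_A = V + ((C−V)·d_A)·d_A = V + 11.6426·d_A = (-17.4196,21.2261)
T_B = V + ((C−V)·d_B)·d_B = V + 11.6426·d_B = (-29.6777,10.5031)
sweep = 180° − θ = 91.2383°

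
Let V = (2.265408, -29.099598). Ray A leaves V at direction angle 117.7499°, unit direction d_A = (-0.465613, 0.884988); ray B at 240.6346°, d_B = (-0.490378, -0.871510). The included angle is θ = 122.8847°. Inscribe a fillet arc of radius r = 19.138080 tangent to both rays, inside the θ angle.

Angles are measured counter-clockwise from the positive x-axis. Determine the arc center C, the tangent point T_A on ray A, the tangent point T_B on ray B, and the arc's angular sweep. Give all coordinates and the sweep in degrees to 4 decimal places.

center=(-19.5214,-28.7924) T_A=(-2.5845,-19.8815) T_B=(-2.8424,-38.1773) sweep=57.1153

bisector direction at 179.1923° = (-0.999901,0.014097)
center distance |VC| = r/sin(θ/2) = 19.138080/sin(61.4423°) = 21.789005
C = V + |VC|·bis = (-19.5214,-28.7924)
T_A = V + ((C−V)·d_A)·d_A = V + 10.4161·d_A = (-2.5845,-19.8815)
T_B = V + ((C−V)·d_B)·d_B = V + 10.4161·d_B = (-2.8424,-38.1773)
sweep = 180° − θ = 57.1153°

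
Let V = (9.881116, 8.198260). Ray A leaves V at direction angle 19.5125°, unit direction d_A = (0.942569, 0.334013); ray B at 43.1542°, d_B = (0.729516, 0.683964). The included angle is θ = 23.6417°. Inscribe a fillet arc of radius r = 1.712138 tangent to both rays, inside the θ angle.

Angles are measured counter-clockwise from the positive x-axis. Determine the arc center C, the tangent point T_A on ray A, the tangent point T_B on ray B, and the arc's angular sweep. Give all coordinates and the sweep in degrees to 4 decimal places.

bisector direction at 31.3333° = (0.854156,0.520016)
center distance |VC| = r/sin(θ/2) = 1.712138/sin(11.8209°) = 8.357917
C = V + |VC|·bis = (17.0201,12.5445)
T_A = V + ((C−V)·d_A)·d_A = V + 8.1807·d_A = (17.5920,10.9307)
T_B = V + ((C−V)·d_B)·d_B = V + 8.1807·d_B = (15.8490,13.7935)
sweep = 180° − θ = 156.3583°

center=(17.0201,12.5445) T_A=(17.5920,10.9307) T_B=(15.8490,13.7935) sweep=156.3583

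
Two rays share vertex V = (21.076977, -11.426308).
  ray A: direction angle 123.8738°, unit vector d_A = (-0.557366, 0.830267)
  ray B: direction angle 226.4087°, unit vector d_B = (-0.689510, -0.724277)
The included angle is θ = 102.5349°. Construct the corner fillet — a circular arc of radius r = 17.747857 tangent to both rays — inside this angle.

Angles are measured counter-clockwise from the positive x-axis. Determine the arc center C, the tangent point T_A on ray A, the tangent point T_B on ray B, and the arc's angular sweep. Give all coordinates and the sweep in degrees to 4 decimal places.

center=(-1.5927,-9.4993) T_A=(13.1427,0.3928) T_B=(11.2616,-21.7366) sweep=77.4651

bisector direction at 175.1413° = (-0.996407,0.084700)
center distance |VC| = r/sin(θ/2) = 17.747857/sin(51.2674°) = 22.751473
C = V + |VC|·bis = (-1.5927,-9.4993)
T_A = V + ((C−V)·d_A)·d_A = V + 14.2353·d_A = (13.1427,0.3928)
T_B = V + ((C−V)·d_B)·d_B = V + 14.2353·d_B = (11.2616,-21.7366)
sweep = 180° − θ = 77.4651°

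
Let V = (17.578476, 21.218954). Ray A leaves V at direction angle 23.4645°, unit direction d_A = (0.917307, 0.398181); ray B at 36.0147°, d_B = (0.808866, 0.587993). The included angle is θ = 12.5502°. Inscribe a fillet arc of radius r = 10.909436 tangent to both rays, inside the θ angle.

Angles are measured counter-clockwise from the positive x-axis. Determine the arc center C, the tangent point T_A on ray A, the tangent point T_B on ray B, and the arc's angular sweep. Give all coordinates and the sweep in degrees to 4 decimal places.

center=(104.2421,70.7305) T_A=(108.5861,60.7232) T_B=(97.8275,79.5547) sweep=167.4498

bisector direction at 29.7396° = (0.868289,0.496059)
center distance |VC| = r/sin(θ/2) = 10.909436/sin(6.2751°) = 99.809722
C = V + |VC|·bis = (104.2421,70.7305)
T_A = V + ((C−V)·d_A)·d_A = V + 99.2117·d_A = (108.5861,60.7232)
T_B = V + ((C−V)·d_B)·d_B = V + 99.2117·d_B = (97.8275,79.5547)
sweep = 180° − θ = 167.4498°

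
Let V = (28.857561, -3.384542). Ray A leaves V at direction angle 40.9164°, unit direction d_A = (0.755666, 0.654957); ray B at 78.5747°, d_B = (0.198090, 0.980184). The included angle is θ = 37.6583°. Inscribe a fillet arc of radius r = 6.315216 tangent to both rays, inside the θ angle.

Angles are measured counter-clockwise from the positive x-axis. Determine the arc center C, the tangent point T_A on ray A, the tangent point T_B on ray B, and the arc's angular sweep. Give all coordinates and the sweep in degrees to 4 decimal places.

center=(38.7163,13.5174) T_A=(42.8524,8.7452) T_B=(32.5262,14.7684) sweep=142.3417

bisector direction at 59.7455° = (0.503841,0.863796)
center distance |VC| = r/sin(θ/2) = 6.315216/sin(18.8291°) = 19.567062
C = V + |VC|·bis = (38.7163,13.5174)
T_A = V + ((C−V)·d_A)·d_A = V + 18.5199·d_A = (42.8524,8.7452)
T_B = V + ((C−V)·d_B)·d_B = V + 18.5199·d_B = (32.5262,14.7684)
sweep = 180° − θ = 142.3417°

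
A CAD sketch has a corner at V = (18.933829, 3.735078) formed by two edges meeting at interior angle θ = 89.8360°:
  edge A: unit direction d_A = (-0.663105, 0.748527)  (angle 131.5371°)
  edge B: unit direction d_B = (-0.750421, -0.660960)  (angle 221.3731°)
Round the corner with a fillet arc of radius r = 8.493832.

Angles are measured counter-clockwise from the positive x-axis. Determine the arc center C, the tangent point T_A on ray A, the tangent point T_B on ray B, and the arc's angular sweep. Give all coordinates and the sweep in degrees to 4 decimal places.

center=(6.9275,4.4789) T_A=(13.2854,10.1112) T_B=(12.5416,-1.8951) sweep=90.1640

bisector direction at 176.4551° = (-0.998087,0.061831)
center distance |VC| = r/sin(θ/2) = 8.493832/sin(44.9180°) = 12.029321
C = V + |VC|·bis = (6.9275,4.4789)
T_A = V + ((C−V)·d_A)·d_A = V + 8.5182·d_A = (13.2854,10.1112)
T_B = V + ((C−V)·d_B)·d_B = V + 8.5182·d_B = (12.5416,-1.8951)
sweep = 180° − θ = 90.1640°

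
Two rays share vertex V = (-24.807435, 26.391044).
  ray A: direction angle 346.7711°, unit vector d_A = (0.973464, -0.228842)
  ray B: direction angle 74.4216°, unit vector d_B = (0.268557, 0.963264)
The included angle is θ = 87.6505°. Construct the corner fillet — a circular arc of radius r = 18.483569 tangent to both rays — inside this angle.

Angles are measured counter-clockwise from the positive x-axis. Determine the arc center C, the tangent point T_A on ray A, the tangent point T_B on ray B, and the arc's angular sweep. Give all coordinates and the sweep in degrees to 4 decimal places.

bisector direction at 30.5963° = (0.860774,0.508987)
center distance |VC| = r/sin(θ/2) = 18.483569/sin(43.8252°) = 26.692571
C = V + |VC|·bis = (-1.8312,39.9772)
T_A = V + ((C−V)·d_A)·d_A = V + 19.2575·d_A = (-6.0610,21.9841)
T_B = V + ((C−V)·d_B)·d_B = V + 19.2575·d_B = (-19.6357,44.9411)
sweep = 180° − θ = 92.3495°

center=(-1.8312,39.9772) T_A=(-6.0610,21.9841) T_B=(-19.6357,44.9411) sweep=92.3495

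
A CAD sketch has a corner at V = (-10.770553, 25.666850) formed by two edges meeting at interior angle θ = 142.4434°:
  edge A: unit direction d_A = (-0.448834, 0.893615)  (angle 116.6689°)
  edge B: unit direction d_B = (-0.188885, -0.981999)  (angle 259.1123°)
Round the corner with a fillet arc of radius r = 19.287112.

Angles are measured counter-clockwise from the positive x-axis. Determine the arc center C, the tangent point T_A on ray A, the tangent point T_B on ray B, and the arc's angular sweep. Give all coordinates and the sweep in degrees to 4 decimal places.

bisector direction at 187.8906° = (-0.990532,-0.137282)
center distance |VC| = r/sin(θ/2) = 19.287112/sin(71.2217°) = 20.371459
C = V + |VC|·bis = (-30.9491,22.8702)
T_A = V + ((C−V)·d_A)·d_A = V + 6.5577·d_A = (-13.7139,31.5269)
T_B = V + ((C−V)·d_B)·d_B = V + 6.5577·d_B = (-12.0092,19.2272)
sweep = 180° − θ = 37.5566°

center=(-30.9491,22.8702) T_A=(-13.7139,31.5269) T_B=(-12.0092,19.2272) sweep=37.5566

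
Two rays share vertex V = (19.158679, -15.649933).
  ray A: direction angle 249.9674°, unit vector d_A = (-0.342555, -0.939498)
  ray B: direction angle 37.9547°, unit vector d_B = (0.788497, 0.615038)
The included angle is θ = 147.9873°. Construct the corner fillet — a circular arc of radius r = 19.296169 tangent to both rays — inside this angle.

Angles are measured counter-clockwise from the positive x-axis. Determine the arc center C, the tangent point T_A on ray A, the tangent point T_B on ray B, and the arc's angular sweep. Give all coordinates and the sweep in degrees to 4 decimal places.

bisector direction at 323.9611° = (0.808617,-0.588335)
center distance |VC| = r/sin(θ/2) = 19.296169/sin(73.9937°) = 20.074432
C = V + |VC|·bis = (35.3912,-27.4604)
T_A = V + ((C−V)·d_A)·d_A = V + 5.5354·d_A = (17.2625,-20.8504)
T_B = V + ((C−V)·d_B)·d_B = V + 5.5354·d_B = (23.5233,-12.2454)
sweep = 180° − θ = 32.0127°

center=(35.3912,-27.4604) T_A=(17.2625,-20.8504) T_B=(23.5233,-12.2454) sweep=32.0127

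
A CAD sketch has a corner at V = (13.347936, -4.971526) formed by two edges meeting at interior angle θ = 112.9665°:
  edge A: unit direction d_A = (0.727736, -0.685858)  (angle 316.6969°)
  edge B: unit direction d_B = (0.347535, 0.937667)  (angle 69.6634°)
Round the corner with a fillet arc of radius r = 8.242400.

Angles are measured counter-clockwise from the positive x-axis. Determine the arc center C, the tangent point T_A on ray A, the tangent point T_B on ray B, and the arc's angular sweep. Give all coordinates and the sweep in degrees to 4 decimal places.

bisector direction at 13.1802° = (0.973658,0.228014)
center distance |VC| = r/sin(θ/2) = 8.242400/sin(56.4832°) = 9.886240
C = V + |VC|·bis = (22.9738,-2.7173)
T_A = V + ((C−V)·d_A)·d_A = V + 5.4590·d_A = (17.3206,-8.7156)
T_B = V + ((C−V)·d_B)·d_B = V + 5.4590·d_B = (15.2451,0.1472)
sweep = 180° − θ = 67.0335°

center=(22.9738,-2.7173) T_A=(17.3206,-8.7156) T_B=(15.2451,0.1472) sweep=67.0335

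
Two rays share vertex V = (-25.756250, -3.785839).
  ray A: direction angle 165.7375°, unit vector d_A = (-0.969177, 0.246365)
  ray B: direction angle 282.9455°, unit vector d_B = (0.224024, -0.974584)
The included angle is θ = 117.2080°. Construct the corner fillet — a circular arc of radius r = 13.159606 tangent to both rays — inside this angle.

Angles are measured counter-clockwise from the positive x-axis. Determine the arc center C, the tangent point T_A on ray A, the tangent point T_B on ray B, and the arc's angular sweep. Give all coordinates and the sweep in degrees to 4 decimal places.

bisector direction at 224.3415° = (-0.715187,-0.698933)
center distance |VC| = r/sin(θ/2) = 13.159606/sin(58.6040°) = 15.416827
C = V + |VC|·bis = (-36.7822,-14.5612)
T_A = V + ((C−V)·d_A)·d_A = V + 8.0314·d_A = (-33.5401,-1.8072)
T_B = V + ((C−V)·d_B)·d_B = V + 8.0314·d_B = (-23.9570,-11.6131)
sweep = 180° − θ = 62.7920°

center=(-36.7822,-14.5612) T_A=(-33.5401,-1.8072) T_B=(-23.9570,-11.6131) sweep=62.7920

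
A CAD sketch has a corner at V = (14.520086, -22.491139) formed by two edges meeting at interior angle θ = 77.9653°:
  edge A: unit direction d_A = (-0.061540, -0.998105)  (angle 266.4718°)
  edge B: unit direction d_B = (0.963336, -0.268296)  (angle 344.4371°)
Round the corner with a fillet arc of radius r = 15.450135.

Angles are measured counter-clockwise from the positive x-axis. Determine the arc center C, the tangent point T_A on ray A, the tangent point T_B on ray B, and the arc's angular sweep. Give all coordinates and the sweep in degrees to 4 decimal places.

center=(28.7661,-42.4969) T_A=(13.3452,-41.5461) T_B=(32.9113,-27.6132) sweep=102.0347

bisector direction at 305.4544° = (0.580056,-0.814577)
center distance |VC| = r/sin(θ/2) = 15.450135/sin(38.9826°) = 24.559693
C = V + |VC|·bis = (28.7661,-42.4969)
T_A = V + ((C−V)·d_A)·d_A = V + 19.0911·d_A = (13.3452,-41.5461)
T_B = V + ((C−V)·d_B)·d_B = V + 19.0911·d_B = (32.9113,-27.6132)
sweep = 180° − θ = 102.0347°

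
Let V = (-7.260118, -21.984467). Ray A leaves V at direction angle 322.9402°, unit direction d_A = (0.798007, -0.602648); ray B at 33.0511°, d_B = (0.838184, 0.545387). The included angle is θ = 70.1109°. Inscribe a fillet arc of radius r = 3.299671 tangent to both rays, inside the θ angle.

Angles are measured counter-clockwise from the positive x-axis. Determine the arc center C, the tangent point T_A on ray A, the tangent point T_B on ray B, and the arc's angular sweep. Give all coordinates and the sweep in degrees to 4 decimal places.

bisector direction at 357.9956° = (0.999388,-0.034975)
center distance |VC| = r/sin(θ/2) = 3.299671/sin(35.0555°) = 5.744863
C = V + |VC|·bis = (-1.5188,-22.1854)
T_A = V + ((C−V)·d_A)·d_A = V + 4.7027·d_A = (-3.5073,-24.8186)
T_B = V + ((C−V)·d_B)·d_B = V + 4.7027·d_B = (-3.3184,-19.4197)
sweep = 180° − θ = 109.8891°

center=(-1.5188,-22.1854) T_A=(-3.5073,-24.8186) T_B=(-3.3184,-19.4197) sweep=109.8891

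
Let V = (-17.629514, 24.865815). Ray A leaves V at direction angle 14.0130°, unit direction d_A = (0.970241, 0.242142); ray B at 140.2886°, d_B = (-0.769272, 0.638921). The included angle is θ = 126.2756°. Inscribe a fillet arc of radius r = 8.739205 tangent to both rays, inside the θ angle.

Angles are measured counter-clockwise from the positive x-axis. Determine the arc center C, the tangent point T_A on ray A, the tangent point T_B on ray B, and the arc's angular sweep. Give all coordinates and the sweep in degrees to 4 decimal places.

bisector direction at 77.1508° = (0.222386,0.974959)
center distance |VC| = r/sin(θ/2) = 8.739205/sin(63.1378°) = 9.796263
C = V + |VC|·bis = (-15.4510,34.4168)
T_A = V + ((C−V)·d_A)·d_A = V + 4.4264·d_A = (-13.3348,25.9376)
T_B = V + ((C−V)·d_B)·d_B = V + 4.4264·d_B = (-21.0346,27.6939)
sweep = 180° − θ = 53.7244°

center=(-15.4510,34.4168) T_A=(-13.3348,25.9376) T_B=(-21.0346,27.6939) sweep=53.7244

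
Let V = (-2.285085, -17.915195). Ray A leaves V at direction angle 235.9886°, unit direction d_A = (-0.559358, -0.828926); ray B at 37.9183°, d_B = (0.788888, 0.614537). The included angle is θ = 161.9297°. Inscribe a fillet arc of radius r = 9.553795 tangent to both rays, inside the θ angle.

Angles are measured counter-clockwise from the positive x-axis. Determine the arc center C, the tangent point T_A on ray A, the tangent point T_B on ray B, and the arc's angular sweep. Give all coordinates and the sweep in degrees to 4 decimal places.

center=(4.7845,-24.5185) T_A=(-3.1349,-19.1745) T_B=(-1.0866,-16.9816) sweep=18.0703

bisector direction at 316.9534° = (0.730799,-0.682592)
center distance |VC| = r/sin(θ/2) = 9.553795/sin(80.9648°) = 9.673826
C = V + |VC|·bis = (4.7845,-24.5185)
T_A = V + ((C−V)·d_A)·d_A = V + 1.5192·d_A = (-3.1349,-19.1745)
T_B = V + ((C−V)·d_B)·d_B = V + 1.5192·d_B = (-1.0866,-16.9816)
sweep = 180° − θ = 18.0703°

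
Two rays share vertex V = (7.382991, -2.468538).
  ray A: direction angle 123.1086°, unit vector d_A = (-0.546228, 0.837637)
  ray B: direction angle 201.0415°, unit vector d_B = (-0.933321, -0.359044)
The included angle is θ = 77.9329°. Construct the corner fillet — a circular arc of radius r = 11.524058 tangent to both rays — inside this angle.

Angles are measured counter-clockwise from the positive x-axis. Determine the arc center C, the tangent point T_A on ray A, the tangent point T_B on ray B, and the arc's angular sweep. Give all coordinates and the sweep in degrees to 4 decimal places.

bisector direction at 162.0750° = (-0.951460,0.307771)
center distance |VC| = r/sin(θ/2) = 11.524058/sin(38.9665°) = 18.325164
C = V + |VC|·bis = (-10.0527,3.1714)
T_A = V + ((C−V)·d_A)·d_A = V + 14.2481·d_A = (-0.3997,9.4662)
T_B = V + ((C−V)·d_B)·d_B = V + 14.2481·d_B = (-5.9150,-7.5842)
sweep = 180° − θ = 102.0671°

center=(-10.0527,3.1714) T_A=(-0.3997,9.4662) T_B=(-5.9150,-7.5842) sweep=102.0671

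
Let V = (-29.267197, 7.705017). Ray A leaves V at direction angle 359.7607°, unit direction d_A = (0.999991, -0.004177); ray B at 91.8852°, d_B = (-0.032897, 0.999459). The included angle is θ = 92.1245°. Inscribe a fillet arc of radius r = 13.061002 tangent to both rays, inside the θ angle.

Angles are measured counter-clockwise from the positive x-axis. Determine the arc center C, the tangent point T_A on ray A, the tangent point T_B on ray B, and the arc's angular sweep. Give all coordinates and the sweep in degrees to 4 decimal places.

bisector direction at 45.8229° = (0.696878,0.717190)
center distance |VC| = r/sin(θ/2) = 13.061002/sin(46.0622°) = 18.137910
C = V + |VC|·bis = (-16.6273,20.7133)
T_A = V + ((C−V)·d_A)·d_A = V + 12.5855·d_A = (-16.6818,7.6525)
T_B = V + ((C−V)·d_B)·d_B = V + 12.5855·d_B = (-29.6812,20.2837)
sweep = 180° − θ = 87.8755°

center=(-16.6273,20.7133) T_A=(-16.6818,7.6525) T_B=(-29.6812,20.2837) sweep=87.8755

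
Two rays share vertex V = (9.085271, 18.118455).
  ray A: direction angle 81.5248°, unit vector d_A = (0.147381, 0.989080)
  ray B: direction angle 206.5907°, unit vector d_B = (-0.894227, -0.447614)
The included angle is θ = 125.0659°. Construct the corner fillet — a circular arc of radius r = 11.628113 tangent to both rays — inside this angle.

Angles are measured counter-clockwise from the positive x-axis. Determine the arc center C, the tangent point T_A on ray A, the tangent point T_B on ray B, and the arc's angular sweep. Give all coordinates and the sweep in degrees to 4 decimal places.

center=(-1.5250,25.8109) T_A=(9.9761,24.0972) T_B=(3.6799,15.4128) sweep=54.9341

bisector direction at 144.0577° = (-0.809609,0.586970)
center distance |VC| = r/sin(θ/2) = 11.628113/sin(62.5329°) = 13.105403
C = V + |VC|·bis = (-1.5250,25.8109)
T_A = V + ((C−V)·d_A)·d_A = V + 6.0447·d_A = (9.9761,24.0972)
T_B = V + ((C−V)·d_B)·d_B = V + 6.0447·d_B = (3.6799,15.4128)
sweep = 180° − θ = 54.9341°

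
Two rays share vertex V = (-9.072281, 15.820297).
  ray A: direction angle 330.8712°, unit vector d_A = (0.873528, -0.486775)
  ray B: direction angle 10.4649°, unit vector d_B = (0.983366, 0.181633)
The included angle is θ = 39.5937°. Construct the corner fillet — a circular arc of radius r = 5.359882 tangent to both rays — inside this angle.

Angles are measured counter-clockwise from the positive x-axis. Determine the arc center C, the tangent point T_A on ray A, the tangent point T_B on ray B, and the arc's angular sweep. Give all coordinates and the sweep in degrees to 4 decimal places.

center=(6.5438,13.2541) T_A=(3.9347,8.5721) T_B=(5.5703,18.5249) sweep=140.4063

bisector direction at 350.6680° = (0.986765,-0.162154)
center distance |VC| = r/sin(θ/2) = 5.359882/sin(19.7968°) = 15.825511
C = V + |VC|·bis = (6.5438,13.2541)
T_A = V + ((C−V)·d_A)·d_A = V + 14.8902·d_A = (3.9347,8.5721)
T_B = V + ((C−V)·d_B)·d_B = V + 14.8902·d_B = (5.5703,18.5249)
sweep = 180° − θ = 140.4063°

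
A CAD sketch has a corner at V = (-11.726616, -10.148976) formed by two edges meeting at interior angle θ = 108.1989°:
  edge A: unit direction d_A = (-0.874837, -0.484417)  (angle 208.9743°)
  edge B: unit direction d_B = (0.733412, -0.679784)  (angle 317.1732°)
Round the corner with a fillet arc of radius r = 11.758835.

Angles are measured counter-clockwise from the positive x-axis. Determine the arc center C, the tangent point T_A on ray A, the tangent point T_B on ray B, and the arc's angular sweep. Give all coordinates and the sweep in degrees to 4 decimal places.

center=(-13.4772,-24.5595) T_A=(-19.1734,-14.2724) T_B=(-5.4837,-15.9354) sweep=71.8011

bisector direction at 263.0738° = (-0.120592,-0.992702)
center distance |VC| = r/sin(θ/2) = 11.758835/sin(54.0994°) = 14.516435
C = V + |VC|·bis = (-13.4772,-24.5595)
T_A = V + ((C−V)·d_A)·d_A = V + 8.5121·d_A = (-19.1734,-14.2724)
T_B = V + ((C−V)·d_B)·d_B = V + 8.5121·d_B = (-5.4837,-15.9354)
sweep = 180° − θ = 71.8011°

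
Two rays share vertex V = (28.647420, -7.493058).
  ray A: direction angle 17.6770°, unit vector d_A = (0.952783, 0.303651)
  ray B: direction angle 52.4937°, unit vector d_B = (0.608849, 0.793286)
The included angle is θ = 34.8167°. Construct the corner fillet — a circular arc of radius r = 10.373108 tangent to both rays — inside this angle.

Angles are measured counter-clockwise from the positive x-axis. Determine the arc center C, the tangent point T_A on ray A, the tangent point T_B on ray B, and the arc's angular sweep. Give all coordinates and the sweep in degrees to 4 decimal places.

bisector direction at 35.0853° = (0.818297,0.574796)
center distance |VC| = r/sin(θ/2) = 10.373108/sin(17.4083°) = 34.671813
C = V + |VC|·bis = (57.0193,12.4362)
T_A = V + ((C−V)·d_A)·d_A = V + 33.0837·d_A = (60.1691,2.5528)
T_B = V + ((C−V)·d_B)·d_B = V + 33.0837·d_B = (48.7904,18.7518)
sweep = 180° − θ = 145.1833°

center=(57.0193,12.4362) T_A=(60.1691,2.5528) T_B=(48.7904,18.7518) sweep=145.1833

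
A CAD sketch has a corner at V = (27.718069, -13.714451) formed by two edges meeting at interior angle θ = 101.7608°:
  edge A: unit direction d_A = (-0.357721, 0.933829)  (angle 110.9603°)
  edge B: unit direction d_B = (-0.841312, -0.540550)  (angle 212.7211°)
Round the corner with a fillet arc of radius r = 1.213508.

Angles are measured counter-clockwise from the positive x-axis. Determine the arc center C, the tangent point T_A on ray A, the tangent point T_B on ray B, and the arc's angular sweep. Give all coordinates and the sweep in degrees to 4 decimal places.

center=(26.2318,-13.2270) T_A=(27.3650,-12.7929) T_B=(26.8878,-14.2479) sweep=78.2392

bisector direction at 161.8407° = (-0.950194,0.311660)
center distance |VC| = r/sin(θ/2) = 1.213508/sin(50.8804°) = 1.564140
C = V + |VC|·bis = (26.2318,-13.2270)
T_A = V + ((C−V)·d_A)·d_A = V + 0.9869·d_A = (27.3650,-12.7929)
T_B = V + ((C−V)·d_B)·d_B = V + 0.9869·d_B = (26.8878,-14.2479)
sweep = 180° − θ = 78.2392°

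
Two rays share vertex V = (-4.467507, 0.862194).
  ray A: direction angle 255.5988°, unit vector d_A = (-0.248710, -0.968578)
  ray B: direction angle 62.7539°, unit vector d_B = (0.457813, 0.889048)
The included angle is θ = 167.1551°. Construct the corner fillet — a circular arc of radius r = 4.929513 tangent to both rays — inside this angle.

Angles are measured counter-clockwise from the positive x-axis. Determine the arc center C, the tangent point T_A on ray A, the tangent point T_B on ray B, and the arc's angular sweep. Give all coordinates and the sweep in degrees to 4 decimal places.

center=(0.1691,-0.9013) T_A=(-4.6055,0.3247) T_B=(-4.2135,1.3555) sweep=12.8449

bisector direction at 339.1764° = (0.934679,-0.355493)
center distance |VC| = r/sin(θ/2) = 4.929513/sin(83.5776°) = 4.960645
C = V + |VC|·bis = (0.1691,-0.9013)
T_A = V + ((C−V)·d_A)·d_A = V + 0.5549·d_A = (-4.6055,0.3247)
T_B = V + ((C−V)·d_B)·d_B = V + 0.5549·d_B = (-4.2135,1.3555)
sweep = 180° − θ = 12.8449°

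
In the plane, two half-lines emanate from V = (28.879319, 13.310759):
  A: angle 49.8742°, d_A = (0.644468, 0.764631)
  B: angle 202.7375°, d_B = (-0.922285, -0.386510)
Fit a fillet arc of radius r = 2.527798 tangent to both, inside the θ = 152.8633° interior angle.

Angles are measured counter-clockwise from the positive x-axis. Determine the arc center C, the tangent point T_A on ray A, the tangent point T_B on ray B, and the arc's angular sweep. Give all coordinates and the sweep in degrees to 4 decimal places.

center=(27.3397,15.4063) T_A=(29.2725,13.7772) T_B=(28.3167,13.0750) sweep=27.1367

bisector direction at 126.3059° = (-0.592095,0.805868)
center distance |VC| = r/sin(θ/2) = 2.527798/sin(76.4317°) = 2.600372
C = V + |VC|·bis = (27.3397,15.4063)
T_A = V + ((C−V)·d_A)·d_A = V + 0.6101·d_A = (29.2725,13.7772)
T_B = V + ((C−V)·d_B)·d_B = V + 0.6101·d_B = (28.3167,13.0750)
sweep = 180° − θ = 27.1367°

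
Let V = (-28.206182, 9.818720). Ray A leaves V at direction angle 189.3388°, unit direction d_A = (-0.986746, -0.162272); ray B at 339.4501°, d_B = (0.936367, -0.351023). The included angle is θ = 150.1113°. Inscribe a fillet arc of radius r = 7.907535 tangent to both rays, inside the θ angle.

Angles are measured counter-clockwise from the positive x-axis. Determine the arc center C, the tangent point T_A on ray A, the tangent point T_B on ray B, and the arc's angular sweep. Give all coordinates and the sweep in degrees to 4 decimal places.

center=(-29.0056,1.6735) T_A=(-30.2888,9.4762) T_B=(-26.2299,9.0779) sweep=29.8887

bisector direction at 264.3945° = (-0.097679,-0.995218)
center distance |VC| = r/sin(θ/2) = 7.907535/sin(75.0556°) = 8.184356
C = V + |VC|·bis = (-29.0056,1.6735)
T_A = V + ((C−V)·d_A)·d_A = V + 2.1106·d_A = (-30.2888,9.4762)
T_B = V + ((C−V)·d_B)·d_B = V + 2.1106·d_B = (-26.2299,9.0779)
sweep = 180° − θ = 29.8887°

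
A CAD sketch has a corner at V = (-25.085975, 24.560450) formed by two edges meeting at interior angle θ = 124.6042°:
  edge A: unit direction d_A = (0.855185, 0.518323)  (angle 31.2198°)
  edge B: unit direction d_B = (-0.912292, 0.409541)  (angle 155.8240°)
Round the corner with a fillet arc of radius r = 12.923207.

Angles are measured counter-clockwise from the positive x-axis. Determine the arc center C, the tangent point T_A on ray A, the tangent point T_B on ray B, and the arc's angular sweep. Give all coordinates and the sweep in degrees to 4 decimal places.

bisector direction at 93.5219° = (-0.061430,0.998111)
center distance |VC| = r/sin(θ/2) = 12.923207/sin(62.3021°) = 14.595721
C = V + |VC|·bis = (-25.9826,39.1286)
T_A = V + ((C−V)·d_A)·d_A = V + 6.7842·d_A = (-19.2842,28.0769)
T_B = V + ((C−V)·d_B)·d_B = V + 6.7842·d_B = (-31.2752,27.3389)
sweep = 180° − θ = 55.3958°

center=(-25.9826,39.1286) T_A=(-19.2842,28.0769) T_B=(-31.2752,27.3389) sweep=55.3958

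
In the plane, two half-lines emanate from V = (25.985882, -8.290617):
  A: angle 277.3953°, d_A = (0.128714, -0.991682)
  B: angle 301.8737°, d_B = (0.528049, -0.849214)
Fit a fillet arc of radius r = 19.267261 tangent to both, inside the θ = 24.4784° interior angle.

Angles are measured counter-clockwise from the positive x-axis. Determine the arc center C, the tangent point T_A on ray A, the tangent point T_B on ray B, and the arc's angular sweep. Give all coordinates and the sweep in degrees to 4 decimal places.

center=(56.5253,-93.8922) T_A=(37.4183,-96.3722) T_B=(72.8874,-83.7181) sweep=155.5216

bisector direction at 289.6345° = (0.336019,-0.941855)
center distance |VC| = r/sin(θ/2) = 19.267261/sin(12.2392°) = 90.886108
C = V + |VC|·bis = (56.5253,-93.8922)
T_A = V + ((C−V)·d_A)·d_A = V + 88.8204·d_A = (37.4183,-96.3722)
T_B = V + ((C−V)·d_B)·d_B = V + 88.8204·d_B = (72.8874,-83.7181)
sweep = 180° − θ = 155.5216°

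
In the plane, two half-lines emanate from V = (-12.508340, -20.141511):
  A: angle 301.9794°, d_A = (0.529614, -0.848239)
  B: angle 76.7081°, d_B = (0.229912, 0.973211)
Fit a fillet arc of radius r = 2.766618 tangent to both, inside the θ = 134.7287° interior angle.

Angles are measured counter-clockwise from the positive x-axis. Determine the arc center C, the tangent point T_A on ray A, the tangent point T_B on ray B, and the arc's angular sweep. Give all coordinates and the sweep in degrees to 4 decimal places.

center=(-9.5506,-19.6548) T_A=(-11.8973,-21.1201) T_B=(-12.2431,-19.0188) sweep=45.2713

bisector direction at 9.3438° = (0.986732,0.162357)
center distance |VC| = r/sin(θ/2) = 2.766618/sin(67.3644°) = 2.997514
C = V + |VC|·bis = (-9.5506,-19.6548)
T_A = V + ((C−V)·d_A)·d_A = V + 1.1537·d_A = (-11.8973,-21.1201)
T_B = V + ((C−V)·d_B)·d_B = V + 1.1537·d_B = (-12.2431,-19.0188)
sweep = 180° − θ = 45.2713°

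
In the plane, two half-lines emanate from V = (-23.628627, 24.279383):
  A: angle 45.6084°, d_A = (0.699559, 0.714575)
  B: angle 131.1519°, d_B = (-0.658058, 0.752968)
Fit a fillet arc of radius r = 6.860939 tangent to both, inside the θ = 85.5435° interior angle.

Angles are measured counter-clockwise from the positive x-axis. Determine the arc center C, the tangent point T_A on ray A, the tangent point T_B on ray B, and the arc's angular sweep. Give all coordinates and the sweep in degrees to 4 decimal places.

bisector direction at 88.3802° = (0.028268,0.999600)
center distance |VC| = r/sin(θ/2) = 6.860939/sin(42.7717°) = 10.103293
C = V + |VC|·bis = (-23.3430,34.3786)
T_A = V + ((C−V)·d_A)·d_A = V + 7.4165·d_A = (-18.4404,29.5790)
T_B = V + ((C−V)·d_B)·d_B = V + 7.4165·d_B = (-28.5091,29.8637)
sweep = 180° − θ = 94.4565°

center=(-23.3430,34.3786) T_A=(-18.4404,29.5790) T_B=(-28.5091,29.8637) sweep=94.4565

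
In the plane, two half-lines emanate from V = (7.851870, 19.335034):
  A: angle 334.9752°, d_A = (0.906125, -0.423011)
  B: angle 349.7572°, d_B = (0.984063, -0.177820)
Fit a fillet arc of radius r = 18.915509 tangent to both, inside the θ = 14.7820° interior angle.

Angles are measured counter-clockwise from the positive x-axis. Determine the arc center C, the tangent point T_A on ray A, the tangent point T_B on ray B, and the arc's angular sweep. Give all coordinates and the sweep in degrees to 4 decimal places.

center=(147.9851,-25.2088) T_A=(139.9836,-42.3486) T_B=(151.3486,-6.5948) sweep=165.2180

bisector direction at 342.3662° = (0.953012,-0.302932)
center distance |VC| = r/sin(θ/2) = 18.915509/sin(7.3910°) = 147.042405
C = V + |VC|·bis = (147.9851,-25.2088)
T_A = V + ((C−V)·d_A)·d_A = V + 145.8207·d_A = (139.9836,-42.3486)
T_B = V + ((C−V)·d_B)·d_B = V + 145.8207·d_B = (151.3486,-6.5948)
sweep = 180° − θ = 165.2180°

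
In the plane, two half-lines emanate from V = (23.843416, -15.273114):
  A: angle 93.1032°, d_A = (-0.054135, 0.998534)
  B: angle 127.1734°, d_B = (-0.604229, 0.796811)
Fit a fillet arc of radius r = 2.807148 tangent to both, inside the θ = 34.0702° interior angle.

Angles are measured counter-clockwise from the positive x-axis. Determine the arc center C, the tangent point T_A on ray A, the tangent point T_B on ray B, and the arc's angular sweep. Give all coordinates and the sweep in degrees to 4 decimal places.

bisector direction at 110.1383° = (-0.344287,0.938864)
center distance |VC| = r/sin(θ/2) = 2.807148/sin(17.0351°) = 9.582100
C = V + |VC|·bis = (20.5444,-6.2768)
T_A = V + ((C−V)·d_A)·d_A = V + 9.1617·d_A = (23.3475,-6.1249)
T_B = V + ((C−V)·d_B)·d_B = V + 9.1617·d_B = (18.3077,-7.9730)
sweep = 180° − θ = 145.9298°

center=(20.5444,-6.2768) T_A=(23.3475,-6.1249) T_B=(18.3077,-7.9730) sweep=145.9298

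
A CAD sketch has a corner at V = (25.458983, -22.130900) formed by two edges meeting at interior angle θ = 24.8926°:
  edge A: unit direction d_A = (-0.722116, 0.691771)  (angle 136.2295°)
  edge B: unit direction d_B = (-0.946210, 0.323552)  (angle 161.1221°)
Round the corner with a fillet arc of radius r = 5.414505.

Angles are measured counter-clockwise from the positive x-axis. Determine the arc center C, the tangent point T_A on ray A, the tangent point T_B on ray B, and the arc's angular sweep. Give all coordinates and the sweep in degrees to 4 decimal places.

center=(3.9984,-9.0702) T_A=(7.7440,-5.1603) T_B=(2.2465,-14.1935) sweep=155.1074

bisector direction at 148.6758° = (-0.854239,0.519880)
center distance |VC| = r/sin(θ/2) = 5.414505/sin(12.4463°) = 25.122458
C = V + |VC|·bis = (3.9984,-9.0702)
T_A = V + ((C−V)·d_A)·d_A = V + 24.5320·d_A = (7.7440,-5.1603)
T_B = V + ((C−V)·d_B)·d_B = V + 24.5320·d_B = (2.2465,-14.1935)
sweep = 180° − θ = 155.1074°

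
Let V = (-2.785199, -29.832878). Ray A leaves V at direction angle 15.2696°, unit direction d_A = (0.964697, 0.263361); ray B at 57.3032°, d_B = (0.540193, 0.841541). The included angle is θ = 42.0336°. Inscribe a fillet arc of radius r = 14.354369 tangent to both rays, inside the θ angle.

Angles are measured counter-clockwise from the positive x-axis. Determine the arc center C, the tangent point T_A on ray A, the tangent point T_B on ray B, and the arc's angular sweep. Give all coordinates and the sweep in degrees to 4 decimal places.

center=(29.4771,-6.1456) T_A=(33.2575,-19.9933) T_B=(17.3973,1.6085) sweep=137.9664

bisector direction at 36.2864° = (0.806069,0.591822)
center distance |VC| = r/sin(θ/2) = 14.354369/sin(21.0168°) = 40.024264
C = V + |VC|·bis = (29.4771,-6.1456)
T_A = V + ((C−V)·d_A)·d_A = V + 37.3617·d_A = (33.2575,-19.9933)
T_B = V + ((C−V)·d_B)·d_B = V + 37.3617·d_B = (17.3973,1.6085)
sweep = 180° − θ = 137.9664°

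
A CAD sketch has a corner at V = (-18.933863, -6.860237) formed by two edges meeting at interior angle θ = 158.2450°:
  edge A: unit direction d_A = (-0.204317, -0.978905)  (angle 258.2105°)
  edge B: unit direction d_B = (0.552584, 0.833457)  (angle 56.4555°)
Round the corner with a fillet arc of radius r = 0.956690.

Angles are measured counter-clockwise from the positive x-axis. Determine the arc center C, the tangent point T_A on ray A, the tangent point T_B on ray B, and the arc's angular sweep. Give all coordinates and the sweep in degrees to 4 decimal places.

bisector direction at 337.3330° = (0.922760,-0.385375)
center distance |VC| = r/sin(θ/2) = 0.956690/sin(79.1225°) = 0.974193
C = V + |VC|·bis = (-18.0349,-7.2357)
T_A = V + ((C−V)·d_A)·d_A = V + 0.1838·d_A = (-18.9714,-7.0402)
T_B = V + ((C−V)·d_B)·d_B = V + 0.1838·d_B = (-18.8323,-6.7070)
sweep = 180° − θ = 21.7550°

center=(-18.0349,-7.2357) T_A=(-18.9714,-7.0402) T_B=(-18.8323,-6.7070) sweep=21.7550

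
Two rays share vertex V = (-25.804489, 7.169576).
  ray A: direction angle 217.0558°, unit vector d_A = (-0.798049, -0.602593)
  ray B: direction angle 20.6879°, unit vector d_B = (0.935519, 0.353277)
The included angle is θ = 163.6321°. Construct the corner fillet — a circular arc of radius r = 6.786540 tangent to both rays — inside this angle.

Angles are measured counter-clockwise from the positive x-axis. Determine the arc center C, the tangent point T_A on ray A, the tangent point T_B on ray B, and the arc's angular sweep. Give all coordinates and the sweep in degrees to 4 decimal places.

bisector direction at 298.8718° = (0.482852,-0.875702)
center distance |VC| = r/sin(θ/2) = 6.786540/sin(81.8161°) = 6.856364
C = V + |VC|·bis = (-22.4939,1.1654)
T_A = V + ((C−V)·d_A)·d_A = V + 0.9760·d_A = (-26.5834,6.5814)
T_B = V + ((C−V)·d_B)·d_B = V + 0.9760·d_B = (-24.8914,7.5144)
sweep = 180° − θ = 16.3679°

center=(-22.4939,1.1654) T_A=(-26.5834,6.5814) T_B=(-24.8914,7.5144) sweep=16.3679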